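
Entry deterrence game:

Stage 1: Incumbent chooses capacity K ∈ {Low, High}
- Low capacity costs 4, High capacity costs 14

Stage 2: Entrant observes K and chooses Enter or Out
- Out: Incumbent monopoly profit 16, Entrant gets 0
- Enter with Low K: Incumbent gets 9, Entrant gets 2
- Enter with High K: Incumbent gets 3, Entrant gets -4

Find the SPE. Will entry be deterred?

SPE: (Low, Enter|Low, Out|High); Entry not deterred. Incumbent net profit = 5, Entrant gets 2

Work:
After Low K: Entrant enters (2 > 0)
After High K: Entrant stays out (-4 < 0)
Incumbent: Low → 9−4=5, High → 16−14=2
Incumbent chooses Low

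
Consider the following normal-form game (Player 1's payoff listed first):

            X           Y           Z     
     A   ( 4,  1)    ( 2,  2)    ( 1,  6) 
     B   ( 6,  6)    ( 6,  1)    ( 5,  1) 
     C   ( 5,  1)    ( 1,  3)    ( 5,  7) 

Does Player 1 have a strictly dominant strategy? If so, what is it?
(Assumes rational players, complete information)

No strictly dominant strategy exists for Player 1

Work:
A strategy strictly dominates another if it gives a strictly higher payoff against every opponent action. Compare each pair of P1's strategies column-by-column:
  A vs B: [4 vs 6, 2 vs 6, 1 vs 5] → A does not strictly dominate B (column X: 4 ≤ 6)
  A vs C: [4 vs 5, 2 vs 1, 1 vs 5] → A does not strictly dominate C (column X: 4 ≤ 5)
  B vs A: [6 vs 4, 6 vs 2, 5 vs 1] → B strictly dominates A
  B vs C: [6 vs 5, 6 vs 1, 5 vs 5] → B does not strictly dominate C (column Z: 5 ≤ 5)
  C vs A: [5 vs 4, 1 vs 2, 5 vs 1] → C does not strictly dominate A (column Y: 1 ≤ 2)
  C vs B: [5 vs 6, 1 vs 6, 5 vs 5] → C does not strictly dominate B (column X: 5 ≤ 6)
No single strategy strictly dominates all others → no strictly dominant strategy.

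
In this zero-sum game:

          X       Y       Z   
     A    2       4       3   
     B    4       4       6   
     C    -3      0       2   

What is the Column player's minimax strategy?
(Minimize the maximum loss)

Column should play X or Y (all achieve the minimum), value = 4

Work:
Column player minimizes Row's maximum payoff:
Column X: max payoff to Row = 4
Column Y: max payoff to Row = 4
Column Z: max payoff to Row = 6
Minimum is 4, achieved by columns X, Y (tied).
Each of X or Y is a minimax strategy.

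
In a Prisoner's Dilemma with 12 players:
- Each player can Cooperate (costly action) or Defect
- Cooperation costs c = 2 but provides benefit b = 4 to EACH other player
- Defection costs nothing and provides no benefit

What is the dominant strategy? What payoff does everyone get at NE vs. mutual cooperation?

Dominant: Defect; NE payoff = 0; Coop payoff = 42

Work:
Defect dominates (saves cost c = 2, benefit to others is external)
NE: All defect → everyone gets 0
If all cooperate: each receives (11)×4 - 2 = 42
Social dilemma: 42 > 0 but NE gives 0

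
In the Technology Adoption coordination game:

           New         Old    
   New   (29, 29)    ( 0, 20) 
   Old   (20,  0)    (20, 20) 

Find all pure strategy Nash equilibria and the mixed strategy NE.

Pure NE: (New, New) and (Old, Old); Mixed NE: p = 0.6897, q = 0.6897

Work:
Check pure NE:
(New, New): (29, 29) - no unilateral deviation beneficial
(Old, Old): (20, 20) - no unilateral deviation beneficial
Mixed NE: P1 plays New with p = 0.6897, P2 plays New with q = 0.6897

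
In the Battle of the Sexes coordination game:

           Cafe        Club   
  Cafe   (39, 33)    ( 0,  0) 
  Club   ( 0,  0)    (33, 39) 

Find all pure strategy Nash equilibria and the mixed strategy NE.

Pure NE: (Cafe, Cafe) and (Club, Club); Mixed NE: p = 0.5417, q = 0.4583

Work:
Check pure NE:
(Cafe, Cafe): (39, 33) - no unilateral deviation beneficial
(Club, Club): (33, 39) - no unilateral deviation beneficial
Mixed NE: P1 plays Cafe with p = 0.5417, P2 plays Cafe with q = 0.4583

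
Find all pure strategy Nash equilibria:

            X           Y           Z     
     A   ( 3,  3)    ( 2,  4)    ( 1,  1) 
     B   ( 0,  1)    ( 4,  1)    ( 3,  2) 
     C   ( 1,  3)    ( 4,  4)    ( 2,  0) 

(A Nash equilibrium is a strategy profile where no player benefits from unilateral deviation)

Nash equilibrium: (B, Z), (C, Y)

Work:
Best responses:
  P1 vs X: payoffs [3, 0, 1] → best response A (payoff 3)
  P1 vs Y: payoffs [2, 4, 4] → best response B/C (payoff 4)
  P1 vs Z: payoffs [1, 3, 2] → best response B (payoff 3)
  P2 vs A: payoffs [3, 4, 1] → best response Y (payoff 4)
  P2 vs B: payoffs [1, 1, 2] → best response Z (payoff 2)
  P2 vs C: payoffs [3, 4, 0] → best response Y (payoff 4)
Mutual best responses: (B,Z), (C,Y) → Nash equilibria.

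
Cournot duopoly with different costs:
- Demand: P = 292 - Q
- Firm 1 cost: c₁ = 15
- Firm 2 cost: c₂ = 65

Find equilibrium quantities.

q₁* = 109.0, q₂* = 59.0

Work:
Reaction: q₁ = (292 - 15 - q₂)/2
Reaction: q₂ = (292 - 65 - q₁)/2
Solve simultaneously:
q₁* = (292 - 2×15 + 65)/3 = 109.0
q₂* = (292 - 2×65 + 15)/3 = 59.0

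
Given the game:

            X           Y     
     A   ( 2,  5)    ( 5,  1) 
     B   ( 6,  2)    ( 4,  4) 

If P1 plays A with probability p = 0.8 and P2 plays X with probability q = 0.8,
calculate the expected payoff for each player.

E[P1] = 3.2, E[P2] = 3.84

Work:
E[P1] = p·q·π₁(A,X) + p·(1-q)·π₁(A,Y) + (1-p)·q·π₁(B,X) + (1-p)·(1-q)·π₁(B,Y)
= 0.8·0.8·2 + 0.8·0.2·5 + 0.2·0.8·6 + 0.2·0.2·4
= 3.2

E[P2] = 3.84 (similar calculation)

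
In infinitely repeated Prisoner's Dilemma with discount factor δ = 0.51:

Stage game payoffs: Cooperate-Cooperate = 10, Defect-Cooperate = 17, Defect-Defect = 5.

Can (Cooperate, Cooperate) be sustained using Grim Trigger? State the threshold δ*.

δ* = 0.5833; since δ = 0.51 < 0.5833, cooperation cannot be sustained

Work:
For Grim Trigger:
Cooperate forever: 10/(1-δ)
Defect then punished: 17 + 5·δ/(1-δ)
Need: 10/(1-δ) ≥ 17 + 5·δ/(1-δ)
Solving: δ ≥ (T-R)/(T-P) = (17-10)/(17-5) = 0.5833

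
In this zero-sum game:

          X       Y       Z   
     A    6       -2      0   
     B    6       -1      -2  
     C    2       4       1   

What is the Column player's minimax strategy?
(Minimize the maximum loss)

Column should play Z, value = 1

Work:
Column player minimizes Row's maximum payoff:
Column X: max payoff to Row = 6
Column Y: max payoff to Row = 4
Column Z: max payoff to Row = 1
Minimum is 1, achieved by column Z.
Minimax strategy: Z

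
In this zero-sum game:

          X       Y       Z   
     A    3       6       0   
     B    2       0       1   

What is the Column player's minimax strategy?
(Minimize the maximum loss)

Column should play Z, value = 1

Work:
Column player minimizes Row's maximum payoff:
Column X: max payoff to Row = 3
Column Y: max payoff to Row = 6
Column Z: max payoff to Row = 1
Minimum is 1, achieved by column Z.
Minimax strategy: Z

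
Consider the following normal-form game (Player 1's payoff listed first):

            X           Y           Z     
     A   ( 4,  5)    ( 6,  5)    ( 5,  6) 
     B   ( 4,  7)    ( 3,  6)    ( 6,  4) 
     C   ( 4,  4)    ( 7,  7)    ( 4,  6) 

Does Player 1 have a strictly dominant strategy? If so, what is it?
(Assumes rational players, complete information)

No strictly dominant strategy exists for Player 1

Work:
A strategy strictly dominates another if it gives a strictly higher payoff against every opponent action. Compare each pair of P1's strategies column-by-column:
  A vs B: [4 vs 4, 6 vs 3, 5 vs 6] → A does not strictly dominate B (column X: 4 ≤ 4)
  A vs C: [4 vs 4, 6 vs 7, 5 vs 4] → A does not strictly dominate C (column X: 4 ≤ 4)
  B vs A: [4 vs 4, 3 vs 6, 6 vs 5] → B does not strictly dominate A (column X: 4 ≤ 4)
  B vs C: [4 vs 4, 3 vs 7, 6 vs 4] → B does not strictly dominate C (column X: 4 ≤ 4)
  C vs A: [4 vs 4, 7 vs 6, 4 vs 5] → C does not strictly dominate A (column X: 4 ≤ 4)
  C vs B: [4 vs 4, 7 vs 3, 4 vs 6] → C does not strictly dominate B (column X: 4 ≤ 4)
No single strategy strictly dominates all others → no strictly dominant strategy.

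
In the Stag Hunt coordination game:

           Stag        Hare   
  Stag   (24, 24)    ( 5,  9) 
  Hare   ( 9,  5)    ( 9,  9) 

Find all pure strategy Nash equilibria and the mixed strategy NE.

Pure NE: (Stag, Stag) and (Hare, Hare); Mixed NE: p = 0.2105, q = 0.2105

Work:
Check pure NE:
(Stag, Stag): (24, 24) - no unilateral deviation beneficial
(Hare, Hare): (9, 9) - no unilateral deviation beneficial
Mixed NE: P1 plays Stag with p = 0.2105, P2 plays Stag with q = 0.2105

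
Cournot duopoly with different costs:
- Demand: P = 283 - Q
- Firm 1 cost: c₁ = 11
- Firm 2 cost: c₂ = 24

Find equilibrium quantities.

q₁* = 95.0, q₂* = 82.0

Work:
Reaction: q₁ = (283 - 11 - q₂)/2
Reaction: q₂ = (283 - 24 - q₁)/2
Solve simultaneously:
q₁* = (283 - 2×11 + 24)/3 = 95.0
q₂* = (283 - 2×24 + 11)/3 = 82.0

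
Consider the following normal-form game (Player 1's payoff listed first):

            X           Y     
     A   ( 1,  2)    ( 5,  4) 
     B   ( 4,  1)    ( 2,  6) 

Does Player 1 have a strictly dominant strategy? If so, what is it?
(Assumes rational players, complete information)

No strictly dominant strategy exists for Player 1

Work:
A strategy strictly dominates another if it gives a strictly higher payoff against every opponent action. Compare each pair of P1's strategies column-by-column:
  A vs B: [1 vs 4, 5 vs 2] → A does not strictly dominate B (column X: 1 ≤ 4)
  B vs A: [4 vs 1, 2 vs 5] → B does not strictly dominate A (column Y: 2 ≤ 5)
No single strategy strictly dominates all others → no strictly dominant strategy.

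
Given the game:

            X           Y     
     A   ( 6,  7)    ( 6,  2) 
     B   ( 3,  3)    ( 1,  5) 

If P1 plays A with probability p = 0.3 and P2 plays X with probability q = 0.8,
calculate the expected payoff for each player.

E[P1] = 3.62, E[P2] = 4.18

Work:
E[P1] = p·q·π₁(A,X) + p·(1-q)·π₁(A,Y) + (1-p)·q·π₁(B,X) + (1-p)·(1-q)·π₁(B,Y)
= 0.3·0.8·6 + 0.3·0.2·6 + 0.7·0.8·3 + 0.7·0.2·1
= 3.62

E[P2] = 4.18 (similar calculation)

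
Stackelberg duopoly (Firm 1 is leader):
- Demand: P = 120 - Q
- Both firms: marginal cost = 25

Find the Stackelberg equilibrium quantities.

q₁* (leader) = 47.5, q₂* (follower) = 23.75

Work:
Follower's reaction: q₂ = (a - c - q₁)/2
Leader substitutes: π₁ = q₁·(a - q₁ - (a-c-q₁)/2 - c)
FOC: q₁* = (120 - 25)/2 = 47.50
Then: q₂* = (120 - 25 - 47.5)/2 = 23.75
Leader has first-mover advantage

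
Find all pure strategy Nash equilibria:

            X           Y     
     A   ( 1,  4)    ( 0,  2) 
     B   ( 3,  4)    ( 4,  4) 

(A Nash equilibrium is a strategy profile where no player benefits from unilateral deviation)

Nash equilibrium: (B, X), (B, Y)

Work:
Best responses:
  P1 vs X: payoffs [1, 3] → best response B (payoff 3)
  P1 vs Y: payoffs [0, 4] → best response B (payoff 4)
  P2 vs A: payoffs [4, 2] → best response X (payoff 4)
  P2 vs B: payoffs [4, 4] → best response X/Y (payoff 4)
Mutual best responses: (B,X), (B,Y) → Nash equilibria.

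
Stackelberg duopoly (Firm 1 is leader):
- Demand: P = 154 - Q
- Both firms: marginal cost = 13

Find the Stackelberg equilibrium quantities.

q₁* (leader) = 70.5, q₂* (follower) = 35.25

Work:
Follower's reaction: q₂ = (a - c - q₁)/2
Leader substitutes: π₁ = q₁·(a - q₁ - (a-c-q₁)/2 - c)
FOC: q₁* = (154 - 13)/2 = 70.50
Then: q₂* = (154 - 13 - 70.5)/2 = 35.25
Leader has first-mover advantage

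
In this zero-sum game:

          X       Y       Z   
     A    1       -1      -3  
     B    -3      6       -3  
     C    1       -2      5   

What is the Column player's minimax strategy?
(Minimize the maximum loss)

Column should play X, value = 1

Work:
Column player minimizes Row's maximum payoff:
Column X: max payoff to Row = 1
Column Y: max payoff to Row = 6
Column Z: max payoff to Row = 5
Minimum is 1, achieved by column X.
Minimax strategy: X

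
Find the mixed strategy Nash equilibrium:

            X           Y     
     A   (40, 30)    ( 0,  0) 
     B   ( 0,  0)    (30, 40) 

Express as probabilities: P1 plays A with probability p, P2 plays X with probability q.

p = 0.5714, q = 0.4286

Work:
Find probabilities that make opponent indifferent:
P2 chooses q to make P1 indifferent between A and B
P1 chooses p to make P2 indifferent between X and Y
Mixed NE: P1 plays (A: 0.5714, B: 0.4286), P2 plays (X: 0.4286, Y: 0.5714)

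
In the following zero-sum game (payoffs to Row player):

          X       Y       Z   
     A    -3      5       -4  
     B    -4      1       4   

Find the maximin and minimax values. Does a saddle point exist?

Maximin = -4, Minimax = -3, Saddle: False

Work:
Row minimums: [-4, -4] → maximin = -4
Column maximums: [-3, 5, 4] → minimax = -3
No saddle point (maximin ≠ minimax). Mixed strategy needed.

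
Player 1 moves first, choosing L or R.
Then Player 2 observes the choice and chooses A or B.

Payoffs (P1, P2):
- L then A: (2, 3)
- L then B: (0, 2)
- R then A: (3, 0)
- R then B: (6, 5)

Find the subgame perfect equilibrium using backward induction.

P1 plays R, P2 plays A after L and B after R; Payoff (6, 5)

Work:
Backward induction:
After L: P2 chooses A → P1 gets 2
After R: P2 chooses B → P1 gets 6
P1 chooses R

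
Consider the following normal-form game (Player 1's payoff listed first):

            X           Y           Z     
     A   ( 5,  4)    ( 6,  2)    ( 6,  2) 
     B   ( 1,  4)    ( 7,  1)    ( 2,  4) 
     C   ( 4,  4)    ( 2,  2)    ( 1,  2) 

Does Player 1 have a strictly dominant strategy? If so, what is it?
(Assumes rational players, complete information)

No strictly dominant strategy exists for Player 1

Work:
A strategy strictly dominates another if it gives a strictly higher payoff against every opponent action. Compare each pair of P1's strategies column-by-column:
  A vs B: [5 vs 1, 6 vs 7, 6 vs 2] → A does not strictly dominate B (column Y: 6 ≤ 7)
  A vs C: [5 vs 4, 6 vs 2, 6 vs 1] → A strictly dominates C
  B vs A: [1 vs 5, 7 vs 6, 2 vs 6] → B does not strictly dominate A (column X: 1 ≤ 5)
  B vs C: [1 vs 4, 7 vs 2, 2 vs 1] → B does not strictly dominate C (column X: 1 ≤ 4)
  C vs A: [4 vs 5, 2 vs 6, 1 vs 6] → C does not strictly dominate A (column X: 4 ≤ 5)
  C vs B: [4 vs 1, 2 vs 7, 1 vs 2] → C does not strictly dominate B (column Y: 2 ≤ 7)
No single strategy strictly dominates all others → no strictly dominant strategy.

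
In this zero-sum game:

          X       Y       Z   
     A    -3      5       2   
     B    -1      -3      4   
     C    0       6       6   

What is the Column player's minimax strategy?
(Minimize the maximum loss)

Column should play X, value = 0

Work:
Column player minimizes Row's maximum payoff:
Column X: max payoff to Row = 0
Column Y: max payoff to Row = 6
Column Z: max payoff to Row = 6
Minimum is 0, achieved by column X.
Minimax strategy: X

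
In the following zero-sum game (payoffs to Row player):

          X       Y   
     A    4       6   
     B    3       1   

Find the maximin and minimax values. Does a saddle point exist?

Maximin = 4, Minimax = 4, Saddle: True

Work:
Row minimums: [4, 1] → maximin = 4
Column maximums: [4, 6] → minimax = 4
Saddle point exists! Game value = 4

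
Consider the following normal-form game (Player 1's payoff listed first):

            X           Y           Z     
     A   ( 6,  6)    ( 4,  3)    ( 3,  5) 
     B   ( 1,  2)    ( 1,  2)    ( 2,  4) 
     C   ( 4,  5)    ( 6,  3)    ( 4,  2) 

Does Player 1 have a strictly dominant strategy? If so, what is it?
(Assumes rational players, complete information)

No strictly dominant strategy exists for Player 1

Work:
A strategy strictly dominates another if it gives a strictly higher payoff against every opponent action. Compare each pair of P1's strategies column-by-column:
  A vs B: [6 vs 1, 4 vs 1, 3 vs 2] → A strictly dominates B
  A vs C: [6 vs 4, 4 vs 6, 3 vs 4] → A does not strictly dominate C (column Y: 4 ≤ 6)
  B vs A: [1 vs 6, 1 vs 4, 2 vs 3] → B does not strictly dominate A (column X: 1 ≤ 6)
  B vs C: [1 vs 4, 1 vs 6, 2 vs 4] → B does not strictly dominate C (column X: 1 ≤ 4)
  C vs A: [4 vs 6, 6 vs 4, 4 vs 3] → C does not strictly dominate A (column X: 4 ≤ 6)
  C vs B: [4 vs 1, 6 vs 1, 4 vs 2] → C strictly dominates B
No single strategy strictly dominates all others → no strictly dominant strategy.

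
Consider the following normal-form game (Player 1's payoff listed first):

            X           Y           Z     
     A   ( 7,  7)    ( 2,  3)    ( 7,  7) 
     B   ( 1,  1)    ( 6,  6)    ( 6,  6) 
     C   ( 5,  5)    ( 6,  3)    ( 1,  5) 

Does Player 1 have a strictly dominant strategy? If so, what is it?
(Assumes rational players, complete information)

No strictly dominant strategy exists for Player 1

Work:
A strategy strictly dominates another if it gives a strictly higher payoff against every opponent action. Compare each pair of P1's strategies column-by-column:
  A vs B: [7 vs 1, 2 vs 6, 7 vs 6] → A does not strictly dominate B (column Y: 2 ≤ 6)
  A vs C: [7 vs 5, 2 vs 6, 7 vs 1] → A does not strictly dominate C (column Y: 2 ≤ 6)
  B vs A: [1 vs 7, 6 vs 2, 6 vs 7] → B does not strictly dominate A (column X: 1 ≤ 7)
  B vs C: [1 vs 5, 6 vs 6, 6 vs 1] → B does not strictly dominate C (column X: 1 ≤ 5)
  C vs A: [5 vs 7, 6 vs 2, 1 vs 7] → C does not strictly dominate A (column X: 5 ≤ 7)
  C vs B: [5 vs 1, 6 vs 6, 1 vs 6] → C does not strictly dominate B (column Y: 6 ≤ 6)
No single strategy strictly dominates all others → no strictly dominant strategy.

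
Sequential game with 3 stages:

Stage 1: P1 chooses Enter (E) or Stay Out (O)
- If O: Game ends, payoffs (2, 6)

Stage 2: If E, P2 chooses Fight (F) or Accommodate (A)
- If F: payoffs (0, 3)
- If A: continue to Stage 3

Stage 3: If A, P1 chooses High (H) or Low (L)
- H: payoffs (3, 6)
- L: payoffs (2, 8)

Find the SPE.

SPE: (E, A, H); Outcome (3, 6)

Work:
Stage 3: P1 chooses H (3 vs 2)
Stage 2: P2: F->3, A->6 (anticipating H). Choose A
Stage 1: P1: O->2, E->3 (anticipating A, H). Choose E
SPE path: E -> A -> H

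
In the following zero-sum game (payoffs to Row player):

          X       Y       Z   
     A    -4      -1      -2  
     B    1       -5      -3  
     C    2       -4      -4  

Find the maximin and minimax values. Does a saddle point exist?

Maximin = -4, Minimax = -2, Saddle: False

Work:
Row minimums: [-4, -5, -4] → maximin = -4
Column maximums: [2, -1, -2] → minimax = -2
No saddle point (maximin ≠ minimax). Mixed strategy needed.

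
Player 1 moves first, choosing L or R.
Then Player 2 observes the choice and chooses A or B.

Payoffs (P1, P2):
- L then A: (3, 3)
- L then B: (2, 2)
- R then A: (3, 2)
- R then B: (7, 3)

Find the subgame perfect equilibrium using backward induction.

P1 plays R, P2 plays A after L and B after R; Payoff (7, 3)

Work:
Backward induction:
After L: P2 chooses A → P1 gets 3
After R: P2 chooses B → P1 gets 7
P1 chooses R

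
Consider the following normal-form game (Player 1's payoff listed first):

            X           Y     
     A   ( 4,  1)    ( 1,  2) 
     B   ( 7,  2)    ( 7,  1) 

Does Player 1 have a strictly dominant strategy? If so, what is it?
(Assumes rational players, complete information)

Yes, Player 1's strictly dominant strategy is B

Work:
A strategy strictly dominates another if it gives a strictly higher payoff against every opponent action. Compare each pair of P1's strategies column-by-column:
  A vs B: [4 vs 7, 1 vs 7] → A does not strictly dominate B (column X: 4 ≤ 7)
  B vs A: [7 vs 4, 7 vs 1] → B strictly dominates A
B strictly dominates every other strategy → strictly dominant.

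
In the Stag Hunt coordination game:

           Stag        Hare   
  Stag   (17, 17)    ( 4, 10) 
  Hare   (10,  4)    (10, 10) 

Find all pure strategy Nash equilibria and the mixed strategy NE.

Pure NE: (Stag, Stag) and (Hare, Hare); Mixed NE: p = 0.4615, q = 0.4615

Work:
Check pure NE:
(Stag, Stag): (17, 17) - no unilateral deviation beneficial
(Hare, Hare): (10, 10) - no unilateral deviation beneficial
Mixed NE: P1 plays Stag with p = 0.4615, P2 plays Stag with q = 0.4615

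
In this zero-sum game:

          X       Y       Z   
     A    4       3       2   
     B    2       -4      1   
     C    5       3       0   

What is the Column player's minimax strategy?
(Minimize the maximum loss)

Column should play Z, value = 2

Work:
Column player minimizes Row's maximum payoff:
Column X: max payoff to Row = 5
Column Y: max payoff to Row = 3
Column Z: max payoff to Row = 2
Minimum is 2, achieved by column Z.
Minimax strategy: Z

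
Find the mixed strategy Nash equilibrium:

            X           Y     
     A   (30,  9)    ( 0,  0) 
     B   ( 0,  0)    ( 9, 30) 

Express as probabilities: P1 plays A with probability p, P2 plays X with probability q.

p = 0.7692, q = 0.2308

Work:
Find probabilities that make opponent indifferent:
P2 chooses q to make P1 indifferent between A and B
P1 chooses p to make P2 indifferent between X and Y
Mixed NE: P1 plays (A: 0.7692, B: 0.2308), P2 plays (X: 0.2308, Y: 0.7692)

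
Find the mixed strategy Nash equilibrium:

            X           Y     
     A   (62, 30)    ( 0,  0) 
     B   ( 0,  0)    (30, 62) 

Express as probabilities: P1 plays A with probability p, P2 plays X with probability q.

p = 0.6739, q = 0.3261

Work:
Find probabilities that make opponent indifferent:
P2 chooses q to make P1 indifferent between A and B
P1 chooses p to make P2 indifferent between X and Y
Mixed NE: P1 plays (A: 0.6739, B: 0.3261), P2 plays (X: 0.3261, Y: 0.6739)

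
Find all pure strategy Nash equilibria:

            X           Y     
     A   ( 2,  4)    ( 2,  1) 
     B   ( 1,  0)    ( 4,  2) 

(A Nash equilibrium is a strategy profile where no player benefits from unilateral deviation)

Nash equilibrium: (A, X), (B, Y)

Work:
Best responses:
  P1 vs X: payoffs [2, 1] → best response A (payoff 2)
  P1 vs Y: payoffs [2, 4] → best response B (payoff 4)
  P2 vs A: payoffs [4, 1] → best response X (payoff 4)
  P2 vs B: payoffs [0, 2] → best response Y (payoff 2)
Mutual best responses: (A,X), (B,Y) → Nash equilibria.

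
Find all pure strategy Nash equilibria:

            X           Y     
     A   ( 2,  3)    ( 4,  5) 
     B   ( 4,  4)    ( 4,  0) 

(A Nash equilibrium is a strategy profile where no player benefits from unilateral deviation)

Nash equilibrium: (A, Y), (B, X)

Work:
Best responses:
  P1 vs X: payoffs [2, 4] → best response B (payoff 4)
  P1 vs Y: payoffs [4, 4] → best response A/B (payoff 4)
  P2 vs A: payoffs [3, 5] → best response Y (payoff 5)
  P2 vs B: payoffs [4, 0] → best response X (payoff 4)
Mutual best responses: (A,Y), (B,X) → Nash equilibria.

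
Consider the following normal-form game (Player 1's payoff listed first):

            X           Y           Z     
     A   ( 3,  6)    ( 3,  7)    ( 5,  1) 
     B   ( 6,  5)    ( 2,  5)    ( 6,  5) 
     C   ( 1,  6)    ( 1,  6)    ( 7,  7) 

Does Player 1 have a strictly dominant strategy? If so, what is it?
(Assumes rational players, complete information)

No strictly dominant strategy exists for Player 1

Work:
A strategy strictly dominates another if it gives a strictly higher payoff against every opponent action. Compare each pair of P1's strategies column-by-column:
  A vs B: [3 vs 6, 3 vs 2, 5 vs 6] → A does not strictly dominate B (column X: 3 ≤ 6)
  A vs C: [3 vs 1, 3 vs 1, 5 vs 7] → A does not strictly dominate C (column Z: 5 ≤ 7)
  B vs A: [6 vs 3, 2 vs 3, 6 vs 5] → B does not strictly dominate A (column Y: 2 ≤ 3)
  B vs C: [6 vs 1, 2 vs 1, 6 vs 7] → B does not strictly dominate C (column Z: 6 ≤ 7)
  C vs A: [1 vs 3, 1 vs 3, 7 vs 5] → C does not strictly dominate A (column X: 1 ≤ 3)
  C vs B: [1 vs 6, 1 vs 2, 7 vs 6] → C does not strictly dominate B (column X: 1 ≤ 6)
No single strategy strictly dominates all others → no strictly dominant strategy.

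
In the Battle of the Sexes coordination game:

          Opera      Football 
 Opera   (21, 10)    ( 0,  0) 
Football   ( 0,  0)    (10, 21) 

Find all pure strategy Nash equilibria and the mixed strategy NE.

Pure NE: (Opera, Opera) and (Football, Football); Mixed NE: p = 0.6774, q = 0.3226

Work:
Check pure NE:
(Opera, Opera): (21, 10) - no unilateral deviation beneficial
(Football, Football): (10, 21) - no unilateral deviation beneficial
Mixed NE: P1 plays Opera with p = 0.6774, P2 plays Opera with q = 0.3226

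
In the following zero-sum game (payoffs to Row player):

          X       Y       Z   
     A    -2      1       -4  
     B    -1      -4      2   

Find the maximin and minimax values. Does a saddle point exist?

Maximin = -4, Minimax = -1, Saddle: False

Work:
Row minimums: [-4, -4] → maximin = -4
Column maximums: [-1, 1, 2] → minimax = -1
No saddle point (maximin ≠ minimax). Mixed strategy needed.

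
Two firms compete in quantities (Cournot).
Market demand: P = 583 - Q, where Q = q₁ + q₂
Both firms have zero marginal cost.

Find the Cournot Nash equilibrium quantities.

q₁* = q₂* = 194.33; P* = 194.33

Work:
Profit: π_i = P·q_i = (a - q_i - q_j)·q_i
FOC: ∂π_i/∂q_i = a - 2q_i - q_j = 0
Reaction function: q_i = (583 - q_j)/2
Symmetry: q* = 583/3 = 194.33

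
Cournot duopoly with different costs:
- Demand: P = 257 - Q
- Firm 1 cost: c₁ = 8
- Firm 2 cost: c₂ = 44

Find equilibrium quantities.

q₁* = 95.0, q₂* = 59.0

Work:
Reaction: q₁ = (257 - 8 - q₂)/2
Reaction: q₂ = (257 - 44 - q₁)/2
Solve simultaneously:
q₁* = (257 - 2×8 + 44)/3 = 95.0
q₂* = (257 - 2×44 + 8)/3 = 59.0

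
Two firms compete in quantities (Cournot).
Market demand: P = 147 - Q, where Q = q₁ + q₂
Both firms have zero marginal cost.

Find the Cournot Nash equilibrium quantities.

q₁* = q₂* = 49.0; P* = 49.0

Work:
Profit: π_i = P·q_i = (a - q_i - q_j)·q_i
FOC: ∂π_i/∂q_i = a - 2q_i - q_j = 0
Reaction function: q_i = (147 - q_j)/2
Symmetry: q* = 147/3 = 49.0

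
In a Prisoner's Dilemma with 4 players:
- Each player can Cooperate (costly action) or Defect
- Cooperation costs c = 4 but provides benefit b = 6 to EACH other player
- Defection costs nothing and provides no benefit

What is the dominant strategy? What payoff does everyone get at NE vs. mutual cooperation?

Dominant: Defect; NE payoff = 0; Coop payoff = 14

Work:
Defect dominates (saves cost c = 4, benefit to others is external)
NE: All defect → everyone gets 0
If all cooperate: each receives (3)×6 - 4 = 14
Social dilemma: 14 > 0 but NE gives 0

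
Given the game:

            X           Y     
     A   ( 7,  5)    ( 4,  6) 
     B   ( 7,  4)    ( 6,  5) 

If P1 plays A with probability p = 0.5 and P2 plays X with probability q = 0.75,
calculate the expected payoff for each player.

E[P1] = 6.5, E[P2] = 4.75

Work:
E[P1] = p·q·π₁(A,X) + p·(1-q)·π₁(A,Y) + (1-p)·q·π₁(B,X) + (1-p)·(1-q)·π₁(B,Y)
= 0.5·0.75·7 + 0.5·0.25·4 + 0.5·0.75·7 + 0.5·0.25·6
= 6.5

E[P2] = 4.75 (similar calculation)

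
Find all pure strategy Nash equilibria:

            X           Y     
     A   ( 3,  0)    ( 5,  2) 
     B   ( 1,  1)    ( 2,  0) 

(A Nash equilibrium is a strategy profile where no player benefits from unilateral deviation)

Nash equilibrium: (A, Y)

Work:
Best responses:
  P1 vs X: payoffs [3, 1] → best response A (payoff 3)
  P1 vs Y: payoffs [5, 2] → best response A (payoff 5)
  P2 vs A: payoffs [0, 2] → best response Y (payoff 2)
  P2 vs B: payoffs [1, 0] → best response X (payoff 1)
Mutual best responses: (A,Y) → Nash equilibria.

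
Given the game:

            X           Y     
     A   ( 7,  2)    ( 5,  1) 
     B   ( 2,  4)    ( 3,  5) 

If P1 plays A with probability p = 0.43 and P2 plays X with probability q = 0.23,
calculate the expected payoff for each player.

E[P1] = 3.9267, E[P2] = 3.2478

Work:
E[P1] = p·q·π₁(A,X) + p·(1-q)·π₁(A,Y) + (1-p)·q·π₁(B,X) + (1-p)·(1-q)·π₁(B,Y)
= 0.43·0.23·7 + 0.43·0.77·5 + 0.57·0.23·2 + 0.57·0.77·3
= 3.9267

E[P2] = 3.2478 (similar calculation)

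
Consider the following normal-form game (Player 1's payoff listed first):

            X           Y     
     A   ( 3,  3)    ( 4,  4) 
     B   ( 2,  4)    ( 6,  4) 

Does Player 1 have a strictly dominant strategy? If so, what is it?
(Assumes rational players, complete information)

No strictly dominant strategy exists for Player 1

Work:
A strategy strictly dominates another if it gives a strictly higher payoff against every opponent action. Compare each pair of P1's strategies column-by-column:
  A vs B: [3 vs 2, 4 vs 6] → A does not strictly dominate B (column Y: 4 ≤ 6)
  B vs A: [2 vs 3, 6 vs 4] → B does not strictly dominate A (column X: 2 ≤ 3)
No single strategy strictly dominates all others → no strictly dominant strategy.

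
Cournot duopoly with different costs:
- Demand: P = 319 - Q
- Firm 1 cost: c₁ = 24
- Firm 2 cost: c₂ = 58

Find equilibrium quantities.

q₁* = 109.67, q₂* = 75.67

Work:
Reaction: q₁ = (319 - 24 - q₂)/2
Reaction: q₂ = (319 - 58 - q₁)/2
Solve simultaneously:
q₁* = (319 - 2×24 + 58)/3 = 109.67
q₂* = (319 - 2×58 + 24)/3 = 75.67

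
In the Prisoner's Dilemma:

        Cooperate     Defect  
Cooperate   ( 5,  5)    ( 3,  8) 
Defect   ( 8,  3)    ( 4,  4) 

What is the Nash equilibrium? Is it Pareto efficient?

(Defect, Defect) is NE; not Pareto efficient

Work:
Defect dominates Cooperate for both players:
If P2 cooperates: Defect (8) > Cooperate (5)
If P2 defects: Defect (4) > Cooperate (3)
NE: (Defect, Defect) with payoff (4, 4)
But (Cooperate, Cooperate) = (5, 5) Pareto dominates (4, 4)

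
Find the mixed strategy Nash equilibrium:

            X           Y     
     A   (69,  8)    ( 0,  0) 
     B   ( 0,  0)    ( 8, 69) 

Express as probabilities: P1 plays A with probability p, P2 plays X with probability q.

p = 0.8961, q = 0.1039

Work:
Find probabilities that make opponent indifferent:
P2 chooses q to make P1 indifferent between A and B
P1 chooses p to make P2 indifferent between X and Y
Mixed NE: P1 plays (A: 0.8961, B: 0.1039), P2 plays (X: 0.1039, Y: 0.8961)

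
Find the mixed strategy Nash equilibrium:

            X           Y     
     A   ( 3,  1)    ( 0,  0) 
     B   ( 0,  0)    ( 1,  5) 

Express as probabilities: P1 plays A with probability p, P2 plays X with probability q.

p = 0.8333, q = 0.25

Work:
Find probabilities that make opponent indifferent:
P2 chooses q to make P1 indifferent between A and B
P1 chooses p to make P2 indifferent between X and Y
Mixed NE: P1 plays (A: 0.8333, B: 0.1667), P2 plays (X: 0.25, Y: 0.75)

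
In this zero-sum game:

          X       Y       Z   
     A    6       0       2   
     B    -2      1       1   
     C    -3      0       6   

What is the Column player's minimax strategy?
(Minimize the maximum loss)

Column should play Y, value = 1

Work:
Column player minimizes Row's maximum payoff:
Column X: max payoff to Row = 6
Column Y: max payoff to Row = 1
Column Z: max payoff to Row = 6
Minimum is 1, achieved by column Y.
Minimax strategy: Y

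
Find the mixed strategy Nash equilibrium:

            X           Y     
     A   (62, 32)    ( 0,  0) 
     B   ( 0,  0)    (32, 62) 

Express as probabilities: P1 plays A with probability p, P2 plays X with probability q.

p = 0.6596, q = 0.3404

Work:
Find probabilities that make opponent indifferent:
P2 chooses q to make P1 indifferent between A and B
P1 chooses p to make P2 indifferent between X and Y
Mixed NE: P1 plays (A: 0.6596, B: 0.3404), P2 plays (X: 0.3404, Y: 0.6596)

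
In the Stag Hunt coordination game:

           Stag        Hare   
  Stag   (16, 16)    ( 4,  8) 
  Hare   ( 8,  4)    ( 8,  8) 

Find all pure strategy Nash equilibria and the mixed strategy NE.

Pure NE: (Stag, Stag) and (Hare, Hare); Mixed NE: p = 0.3333, q = 0.3333

Work:
Check pure NE:
(Stag, Stag): (16, 16) - no unilateral deviation beneficial
(Hare, Hare): (8, 8) - no unilateral deviation beneficial
Mixed NE: P1 plays Stag with p = 0.3333, P2 plays Stag with q = 0.3333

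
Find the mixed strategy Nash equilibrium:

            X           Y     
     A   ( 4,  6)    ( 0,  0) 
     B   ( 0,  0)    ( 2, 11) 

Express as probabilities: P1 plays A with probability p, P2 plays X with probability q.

p = 0.6471, q = 0.3333

Work:
Find probabilities that make opponent indifferent:
P2 chooses q to make P1 indifferent between A and B
P1 chooses p to make P2 indifferent between X and Y
Mixed NE: P1 plays (A: 0.6471, B: 0.3529), P2 plays (X: 0.3333, Y: 0.6667)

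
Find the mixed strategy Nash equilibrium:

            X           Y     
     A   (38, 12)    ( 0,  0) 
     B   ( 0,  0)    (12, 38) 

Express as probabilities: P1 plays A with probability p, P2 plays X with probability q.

p = 0.76, q = 0.24

Work:
Find probabilities that make opponent indifferent:
P2 chooses q to make P1 indifferent between A and B
P1 chooses p to make P2 indifferent between X and Y
Mixed NE: P1 plays (A: 0.76, B: 0.24), P2 plays (X: 0.24, Y: 0.76)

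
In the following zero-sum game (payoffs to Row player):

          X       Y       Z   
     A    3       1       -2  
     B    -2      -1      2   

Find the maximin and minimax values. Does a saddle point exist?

Maximin = -2, Minimax = 1, Saddle: False

Work:
Row minimums: [-2, -2] → maximin = -2
Column maximums: [3, 1, 2] → minimax = 1
No saddle point (maximin ≠ minimax). Mixed strategy needed.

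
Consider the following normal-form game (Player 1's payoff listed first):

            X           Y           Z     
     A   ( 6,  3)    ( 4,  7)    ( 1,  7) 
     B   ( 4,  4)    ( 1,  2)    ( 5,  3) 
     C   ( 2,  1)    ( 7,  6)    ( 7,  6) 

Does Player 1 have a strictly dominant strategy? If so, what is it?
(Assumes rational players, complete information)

No strictly dominant strategy exists for Player 1

Work:
A strategy strictly dominates another if it gives a strictly higher payoff against every opponent action. Compare each pair of P1's strategies column-by-column:
  A vs B: [6 vs 4, 4 vs 1, 1 vs 5] → A does not strictly dominate B (column Z: 1 ≤ 5)
  A vs C: [6 vs 2, 4 vs 7, 1 vs 7] → A does not strictly dominate C (column Y: 4 ≤ 7)
  B vs A: [4 vs 6, 1 vs 4, 5 vs 1] → B does not strictly dominate A (column X: 4 ≤ 6)
  B vs C: [4 vs 2, 1 vs 7, 5 vs 7] → B does not strictly dominate C (column Y: 1 ≤ 7)
  C vs A: [2 vs 6, 7 vs 4, 7 vs 1] → C does not strictly dominate A (column X: 2 ≤ 6)
  C vs B: [2 vs 4, 7 vs 1, 7 vs 5] → C does not strictly dominate B (column X: 2 ≤ 4)
No single strategy strictly dominates all others → no strictly dominant strategy.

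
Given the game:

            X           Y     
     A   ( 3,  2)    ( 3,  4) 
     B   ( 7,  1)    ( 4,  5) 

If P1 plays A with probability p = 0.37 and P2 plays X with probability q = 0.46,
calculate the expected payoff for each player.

E[P1] = 4.4994, E[P2] = 3.1304

Work:
E[P1] = p·q·π₁(A,X) + p·(1-q)·π₁(A,Y) + (1-p)·q·π₁(B,X) + (1-p)·(1-q)·π₁(B,Y)
= 0.37·0.46·3 + 0.37·0.54·3 + 0.63·0.46·7 + 0.63·0.54·4
= 4.4994

E[P2] = 3.1304 (similar calculation)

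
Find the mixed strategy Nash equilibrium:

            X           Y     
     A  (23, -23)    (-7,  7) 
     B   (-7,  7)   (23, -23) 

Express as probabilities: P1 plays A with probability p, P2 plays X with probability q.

p = 0.5, q = 0.5

Work:
Find probabilities that make opponent indifferent:
P2 chooses q to make P1 indifferent between A and B
P1 chooses p to make P2 indifferent between X and Y
Mixed NE: P1 plays (A: 0.5, B: 0.5), P2 plays (X: 0.5, Y: 0.5)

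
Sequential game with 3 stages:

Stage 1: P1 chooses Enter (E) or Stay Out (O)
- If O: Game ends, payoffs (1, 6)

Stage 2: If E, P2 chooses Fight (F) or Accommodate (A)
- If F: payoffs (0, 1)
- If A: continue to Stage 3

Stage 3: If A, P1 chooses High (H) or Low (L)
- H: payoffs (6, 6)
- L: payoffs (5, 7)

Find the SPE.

SPE: (E, A, H); Outcome (6, 6)

Work:
Stage 3: P1 chooses H (6 vs 5)
Stage 2: P2: F->1, A->6 (anticipating H). Choose A
Stage 1: P1: O->1, E->6 (anticipating A, H). Choose E
SPE path: E -> A -> H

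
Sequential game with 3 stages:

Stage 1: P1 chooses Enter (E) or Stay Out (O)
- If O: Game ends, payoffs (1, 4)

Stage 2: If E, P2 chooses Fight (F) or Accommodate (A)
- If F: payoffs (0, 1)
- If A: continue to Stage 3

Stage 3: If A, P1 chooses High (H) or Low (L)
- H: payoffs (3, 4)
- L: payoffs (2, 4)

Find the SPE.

SPE: (E, A, H); Outcome (3, 4)

Work:
Stage 3: P1 chooses H (3 vs 2)
Stage 2: P2: F->1, A->4 (anticipating H). Choose A
Stage 1: P1: O->1, E->3 (anticipating A, H). Choose E
SPE path: E -> A -> H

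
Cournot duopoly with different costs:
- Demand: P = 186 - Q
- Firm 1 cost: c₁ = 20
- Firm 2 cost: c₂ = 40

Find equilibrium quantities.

q₁* = 62.0, q₂* = 42.0

Work:
Reaction: q₁ = (186 - 20 - q₂)/2
Reaction: q₂ = (186 - 40 - q₁)/2
Solve simultaneously:
q₁* = (186 - 2×20 + 40)/3 = 62.0
q₂* = (186 - 2×40 + 20)/3 = 42.0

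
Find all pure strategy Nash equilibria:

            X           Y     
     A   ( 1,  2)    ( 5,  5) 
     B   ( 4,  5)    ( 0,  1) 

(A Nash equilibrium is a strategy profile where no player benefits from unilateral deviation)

Nash equilibrium: (A, Y), (B, X)

Work:
Best responses:
  P1 vs X: payoffs [1, 4] → best response B (payoff 4)
  P1 vs Y: payoffs [5, 0] → best response A (payoff 5)
  P2 vs A: payoffs [2, 5] → best response Y (payoff 5)
  P2 vs B: payoffs [5, 1] → best response X (payoff 5)
Mutual best responses: (A,Y), (B,X) → Nash equilibria.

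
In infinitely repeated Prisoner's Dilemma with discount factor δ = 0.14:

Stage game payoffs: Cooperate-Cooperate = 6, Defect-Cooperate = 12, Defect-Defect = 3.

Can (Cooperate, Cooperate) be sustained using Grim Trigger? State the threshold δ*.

δ* = 0.6667; since δ = 0.14 < 0.6667, cooperation cannot be sustained

Work:
For Grim Trigger:
Cooperate forever: 6/(1-δ)
Defect then punished: 12 + 3·δ/(1-δ)
Need: 6/(1-δ) ≥ 12 + 3·δ/(1-δ)
Solving: δ ≥ (T-R)/(T-P) = (12-6)/(12-3) = 0.6667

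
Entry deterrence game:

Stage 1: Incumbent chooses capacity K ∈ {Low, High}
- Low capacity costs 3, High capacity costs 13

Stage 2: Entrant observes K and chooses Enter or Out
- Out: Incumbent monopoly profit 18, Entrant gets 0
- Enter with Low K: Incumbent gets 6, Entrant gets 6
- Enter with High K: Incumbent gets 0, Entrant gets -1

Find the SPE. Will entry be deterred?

SPE: (High, Enter|Low, Out|High); Entry deterred. Incumbent net profit = 5

Work:
After Low K: Entrant enters (6 > 0)
After High K: Entrant stays out (-1 < 0)
Incumbent: Low → 6−3=3, High → 18−13=5
Incumbent chooses High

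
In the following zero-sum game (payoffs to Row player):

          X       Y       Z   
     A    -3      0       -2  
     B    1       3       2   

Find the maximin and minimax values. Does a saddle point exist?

Maximin = 1, Minimax = 1, Saddle: True

Work:
Row minimums: [-3, 1] → maximin = 1
Column maximums: [1, 3, 2] → minimax = 1
Saddle point exists! Game value = 1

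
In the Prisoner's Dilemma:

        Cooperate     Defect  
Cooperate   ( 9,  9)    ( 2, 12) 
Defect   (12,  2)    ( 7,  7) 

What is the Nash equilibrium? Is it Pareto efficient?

(Defect, Defect) is NE; not Pareto efficient

Work:
Defect dominates Cooperate for both players:
If P2 cooperates: Defect (12) > Cooperate (9)
If P2 defects: Defect (7) > Cooperate (2)
NE: (Defect, Defect) with payoff (7, 7)
But (Cooperate, Cooperate) = (9, 9) Pareto dominates (7, 7)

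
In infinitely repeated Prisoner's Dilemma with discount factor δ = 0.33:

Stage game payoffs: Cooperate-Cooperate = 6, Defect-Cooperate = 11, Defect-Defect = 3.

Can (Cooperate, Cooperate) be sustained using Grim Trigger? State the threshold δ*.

δ* = 0.625; since δ = 0.33 < 0.625, cooperation cannot be sustained

Work:
For Grim Trigger:
Cooperate forever: 6/(1-δ)
Defect then punished: 11 + 3·δ/(1-δ)
Need: 6/(1-δ) ≥ 11 + 3·δ/(1-δ)
Solving: δ ≥ (T-R)/(T-P) = (11-6)/(11-3) = 0.625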